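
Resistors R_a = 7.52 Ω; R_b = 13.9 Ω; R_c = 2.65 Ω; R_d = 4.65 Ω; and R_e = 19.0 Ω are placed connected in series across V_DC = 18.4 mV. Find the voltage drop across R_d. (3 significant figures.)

Series total: ΣR = 7.52 + 13.9 + 2.65 + 4.65 + 19.0 = 47.72 Ω.
Voltage divider: V = V_DC · (4.650 / 47.72) = 18.4 × 0.09744 = 1.793 mV.

V ≈ 1.79 mV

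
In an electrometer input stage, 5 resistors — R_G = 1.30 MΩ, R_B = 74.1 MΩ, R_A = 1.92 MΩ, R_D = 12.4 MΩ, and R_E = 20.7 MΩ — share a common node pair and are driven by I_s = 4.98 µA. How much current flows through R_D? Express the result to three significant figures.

Conductances: ΣG = 1/1.30 + 1/74.1 + 1/1.92 + 1/12.4 + 1/20.7 = 1.433 (1/MΩ).
R_D takes the fraction G_k/ΣG = 0.08065/1.433 = 0.05630, so I = 4.98 × 0.05630 = 0.2804 µA.

I ≈ 0.280 µA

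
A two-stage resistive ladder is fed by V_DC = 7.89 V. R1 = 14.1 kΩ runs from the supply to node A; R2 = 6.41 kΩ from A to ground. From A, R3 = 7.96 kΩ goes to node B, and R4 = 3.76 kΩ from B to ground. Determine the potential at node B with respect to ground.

V_B ≈ 0.575 V

Node A sees R2 in parallel with the series input of stage 2, R3 + R4 = 11.72 kΩ.
R2 ‖ (R3+R4) = 4.144 kΩ.
So V_A = 7.89 × 0.2271 = 1.792 V.
V_B = V_A × 0.3208 = 0.5749 V.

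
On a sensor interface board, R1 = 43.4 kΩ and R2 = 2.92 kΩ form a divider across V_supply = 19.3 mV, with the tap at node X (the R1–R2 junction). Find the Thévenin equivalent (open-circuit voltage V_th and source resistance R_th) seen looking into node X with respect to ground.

Open-circuit (no load on X): V_th = V_supply · R2/(R1 + R2) = 19.3 × 2.92/(43.40 + 2.92) = 1.217 mV.
Looking into X with the source shorted: R_th = R1·R2/(R1+R2) = 43.40 × 2.92/46.32 = 2.736 kΩ.

V_th ≈ 1.22 mV, R_th ≈ 2.74 kΩ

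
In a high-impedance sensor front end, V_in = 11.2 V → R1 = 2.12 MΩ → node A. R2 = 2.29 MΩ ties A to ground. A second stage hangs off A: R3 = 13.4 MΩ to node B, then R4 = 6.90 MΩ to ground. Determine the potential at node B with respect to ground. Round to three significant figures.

Node A sees R2 in parallel with the series input of stage 2, R3 + R4 = 20.30 MΩ.
R2 ‖ (R3+R4) = 2.058 MΩ.
So V_A = 11.2 × 0.4926 = 5.517 V.
Stage 2 is unloaded, so V_B = V_A · R4/(R3+R4) = 5.517 × 6.90/20.30 = 1.875 V.

V_B ≈ 1.88 V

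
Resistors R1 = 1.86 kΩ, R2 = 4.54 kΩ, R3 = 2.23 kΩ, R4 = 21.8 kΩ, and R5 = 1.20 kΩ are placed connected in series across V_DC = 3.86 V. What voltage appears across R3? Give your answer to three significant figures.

V ≈ 0.272 V

Series total: ΣR = 1.86 + 4.54 + 2.23 + 21.8 + 1.20 = 31.63 kΩ.
V = V_DC · R/ΣR = 3.86 × 0.07050 = 0.2721 V.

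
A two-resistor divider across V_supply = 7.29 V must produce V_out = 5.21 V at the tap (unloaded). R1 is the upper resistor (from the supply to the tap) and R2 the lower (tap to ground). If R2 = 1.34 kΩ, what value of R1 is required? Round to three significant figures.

Required fraction k = V_out/V_supply = 0.7147.
Rearranging, R1 = R2·(1−k)/k = 1.34 × 0.3992 = 0.5350 kΩ.

R1 ≈ 0.535 kΩ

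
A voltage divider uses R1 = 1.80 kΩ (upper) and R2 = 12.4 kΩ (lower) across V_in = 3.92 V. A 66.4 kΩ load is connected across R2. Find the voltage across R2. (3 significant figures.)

V_out ≈ 3.34 V

The load sits in parallel with R2, giving an effective lower resistance R2' = R2·R_L/(R2+R_L) = 10.45 kΩ.
Voltage divider with the loaded lower leg: V_out = 3.92 × 10.45/(1.80 + 10.45) = 3.92 × 0.8530 = 3.344 V.
(Unloaded it would be 3.42 V; the load pulls it down.)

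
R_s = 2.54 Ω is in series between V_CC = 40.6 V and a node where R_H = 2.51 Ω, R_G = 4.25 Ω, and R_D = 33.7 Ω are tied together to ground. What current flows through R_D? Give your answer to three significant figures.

I ≈ 0.449 A

Parallel bank: R_p = 1/(1/2.51 + 1/4.25 + 1/33.7) = 1.507 Ω.
V_A = 40.6 × 1.507/4.047 = 15.12 V.
Branch current I = V_A/R_D = 15.12/33.7 = 0.4487 A.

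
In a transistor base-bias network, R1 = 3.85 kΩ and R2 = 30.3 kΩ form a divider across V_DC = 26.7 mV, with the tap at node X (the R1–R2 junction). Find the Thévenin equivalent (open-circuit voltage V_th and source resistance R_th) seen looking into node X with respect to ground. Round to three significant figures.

V_th is the unloaded tap voltage: V_DC · R2/(R1+R2) = 26.7 × 0.8873 = 23.69 mV.
Looking into X with the source shorted: R_th = R1·R2/(R1+R2) = 3.850 × 30.3/34.15 = 3.416 kΩ.

V_th ≈ 23.7 mV, R_th ≈ 3.42 kΩ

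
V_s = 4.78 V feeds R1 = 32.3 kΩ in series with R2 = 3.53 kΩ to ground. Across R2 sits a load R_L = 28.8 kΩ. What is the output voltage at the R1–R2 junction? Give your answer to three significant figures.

V_out ≈ 0.424 V

The load sits in parallel with R2, giving an effective lower resistance R2' = R2·R_L/(R2+R_L) = 3.145 kΩ.
Then V_out = V_s · R2'/(R1 + R2') = 4.78 × 3.145/35.44 = 0.4241 V.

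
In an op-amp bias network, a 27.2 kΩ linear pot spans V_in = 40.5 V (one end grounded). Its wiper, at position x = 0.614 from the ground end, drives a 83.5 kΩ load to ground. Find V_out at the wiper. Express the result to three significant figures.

V_out ≈ 23.1 V

Lower segment x·R_p = 16.70 kΩ; upper segment (1−x)·R_p = 10.50 kΩ.
(x·R_p) ‖ R_L = 13.92 kΩ.
Then V_out = V_in · 13.92/(10.50 + 13.92) = 23.08 V.
(Unloaded: V_out = x·V_in = 24.9 V.)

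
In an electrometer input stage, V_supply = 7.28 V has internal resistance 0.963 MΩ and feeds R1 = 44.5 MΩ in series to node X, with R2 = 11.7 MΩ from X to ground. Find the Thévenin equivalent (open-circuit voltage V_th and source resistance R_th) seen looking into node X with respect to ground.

R1' = 0.963 + 44.5 = 45.46 MΩ (source resistance + R1).
V_th is the unloaded tap voltage: V_supply · R2/(R1'+R2) = 7.28 × 0.2047 = 1.490 V.
With V_supply suppressed (replaced by a short), R_th = R1' ‖ R2 = (45.46 × 11.7)/(45.46 + 11.7) = 9.305 MΩ.

V_th ≈ 1.49 V, R_th ≈ 9.31 MΩ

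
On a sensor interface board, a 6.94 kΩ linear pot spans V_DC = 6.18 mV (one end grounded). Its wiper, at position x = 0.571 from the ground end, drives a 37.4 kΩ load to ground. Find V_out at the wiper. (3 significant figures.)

V_out ≈ 3.38 mV

Lower segment x·R_p = 3.963 kΩ; upper segment (1−x)·R_p = 2.977 kΩ.
R_L loads the lower segment: effective lower R = 3.583 kΩ.
V_out = 6.18 × 3.583/(2.977 + 3.583) = 3.375 mV.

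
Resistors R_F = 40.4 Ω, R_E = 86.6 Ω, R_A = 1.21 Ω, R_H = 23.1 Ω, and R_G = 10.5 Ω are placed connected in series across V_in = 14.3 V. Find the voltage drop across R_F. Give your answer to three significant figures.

V ≈ 3.57 V

ΣR = 40.4 + 86.6 + 1.21 + 23.1 + 10.5 = 161.8 Ω.
Voltage divider: V = V_in · (40.40 / 161.8) = 14.3 × 0.2497 = 3.570 V.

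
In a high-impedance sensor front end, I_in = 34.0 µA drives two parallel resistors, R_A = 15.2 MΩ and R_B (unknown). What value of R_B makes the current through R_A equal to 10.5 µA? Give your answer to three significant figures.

Two-branch current divider: I_A = I_in · R_B/(R_A + R_B).
With f = 0.3088, R_B = R_A · f/(1−f) = 15.2 × 0.4468 = 6.791 MΩ.

R_B ≈ 6.79 MΩ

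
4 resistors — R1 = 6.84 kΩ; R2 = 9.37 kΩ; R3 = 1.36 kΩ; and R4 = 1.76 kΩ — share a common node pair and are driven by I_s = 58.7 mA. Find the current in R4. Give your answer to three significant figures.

I ≈ 21.4 mA

ΣG = 1/6.84 + 1/9.37 + 1/1.36 + 1/1.76 = 1.556.
By the current-divider rule, I = I_s · G_k/ΣG = 58.7 × 0.3651 = 21.43 mA.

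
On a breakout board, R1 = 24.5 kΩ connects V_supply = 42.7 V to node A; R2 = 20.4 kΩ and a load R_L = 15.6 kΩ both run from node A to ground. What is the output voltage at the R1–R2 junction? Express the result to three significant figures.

The load sits in parallel with R2, giving an effective lower resistance R2' = R2·R_L/(R2+R_L) = 8.840 kΩ.
Voltage divider with the loaded lower leg: V_out = 42.7 × 8.840/(24.5 + 8.840) = 42.7 × 0.2651 = 11.32 V.
(Unloaded it would be 19.4 V; the load pulls it down.)

V_out ≈ 11.3 V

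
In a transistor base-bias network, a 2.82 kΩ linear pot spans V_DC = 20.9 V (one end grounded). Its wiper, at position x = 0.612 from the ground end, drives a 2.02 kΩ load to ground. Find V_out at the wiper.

V_out ≈ 9.61 V

The pot divides into 1.094 kΩ above the wiper and 1.726 kΩ below.
Lower segment in parallel with the load: 1.726 ‖ 2.02 = 0.9307 kΩ.
Then V_out = V_DC · 0.9307/(1.094 + 0.9307) = 9.606 V.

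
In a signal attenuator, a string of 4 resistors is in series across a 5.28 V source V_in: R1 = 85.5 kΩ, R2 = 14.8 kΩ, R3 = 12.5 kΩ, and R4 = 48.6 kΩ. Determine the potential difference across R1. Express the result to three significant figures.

V ≈ 2.80 V

ΣR = 85.5 + 14.8 + 12.5 + 48.6 = 161.4 kΩ.
By the voltage-divider rule, V = 5.28 × 85.50/161.4 = 2.797 V.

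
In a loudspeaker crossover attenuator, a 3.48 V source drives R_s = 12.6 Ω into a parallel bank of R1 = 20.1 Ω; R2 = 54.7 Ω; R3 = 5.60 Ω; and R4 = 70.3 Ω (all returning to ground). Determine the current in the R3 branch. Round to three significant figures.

Equivalent of the parallel group: R_p = 3.834 Ω.
V_A = 3.48 × 3.834/16.43 = 0.8119 V.
I(R3) = V_A / R3 = 0.8119/5.60 = 0.1450 A.

I ≈ 0.145 A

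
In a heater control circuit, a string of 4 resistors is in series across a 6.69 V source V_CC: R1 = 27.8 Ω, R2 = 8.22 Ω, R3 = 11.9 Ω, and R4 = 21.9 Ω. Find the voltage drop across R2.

ΣR = 27.8 + 8.22 + 11.9 + 21.9 = 69.82 Ω.
V = V_CC · R/ΣR = 6.69 × 0.1177 = 0.7876 V.

V ≈ 0.788 V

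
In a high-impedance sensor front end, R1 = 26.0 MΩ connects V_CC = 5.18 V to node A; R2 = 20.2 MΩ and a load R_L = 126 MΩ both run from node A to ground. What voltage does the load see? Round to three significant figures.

V_out ≈ 2.08 V

R2 ‖ R_L = (20.2 × 126)/(20.2 + 126) = 17.41 MΩ.
Now apply the divider: V_out = 5.18 × 0.4010 = 2.077 V.
(Unloaded it would be 2.26 V; the load pulls it down.)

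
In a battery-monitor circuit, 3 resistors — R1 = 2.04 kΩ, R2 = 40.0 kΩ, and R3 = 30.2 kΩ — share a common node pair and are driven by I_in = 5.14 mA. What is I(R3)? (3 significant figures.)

I ≈ 0.310 mA

ΣG = 1/2.04 + 1/40.0 + 1/30.2 = 0.5483.
R3 takes the fraction G_k/ΣG = 0.03311/0.5483 = 0.06039, so I = 5.14 × 0.06039 = 0.3104 mA.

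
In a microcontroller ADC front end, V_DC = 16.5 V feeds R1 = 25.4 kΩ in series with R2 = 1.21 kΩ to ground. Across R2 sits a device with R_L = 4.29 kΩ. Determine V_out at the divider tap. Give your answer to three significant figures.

V_out ≈ 0.591 V

First combine the lower leg with the load: R2 ‖ R_L = 0.9438 kΩ.
Now apply the divider: V_out = 16.5 × 0.03583 = 0.5911 V.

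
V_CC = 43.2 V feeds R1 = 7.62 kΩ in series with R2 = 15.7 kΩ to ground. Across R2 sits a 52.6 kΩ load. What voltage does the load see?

The load sits in parallel with R2, giving an effective lower resistance R2' = R2·R_L/(R2+R_L) = 12.09 kΩ.
Then V_out = V_CC · R2'/(R1 + R2') = 43.2 × 12.09/19.71 = 26.50 V.

V_out ≈ 26.5 V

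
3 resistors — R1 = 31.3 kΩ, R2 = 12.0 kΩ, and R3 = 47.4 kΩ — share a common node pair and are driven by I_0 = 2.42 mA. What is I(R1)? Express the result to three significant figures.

I ≈ 0.567 mA

ΣG = 1/31.3 + 1/12.0 + 1/47.4 = 0.1364.
R1 takes the fraction G_k/ΣG = 0.03195/0.1364 = 0.2343, so I = 2.42 × 0.2343 = 0.5669 mA.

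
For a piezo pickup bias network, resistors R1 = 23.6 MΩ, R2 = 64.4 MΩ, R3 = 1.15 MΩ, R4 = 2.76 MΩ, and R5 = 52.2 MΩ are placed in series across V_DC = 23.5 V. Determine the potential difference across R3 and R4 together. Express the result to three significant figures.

V ≈ 0.638 V

ΣR = 23.6 + 64.4 + 1.15 + 2.76 + 52.2 = 144.1 MΩ.
R_{R3..R4} = 1.15 + 2.76 = 3.910 MΩ.
V = V_DC · R/ΣR = 23.5 × 0.02713 = 0.6376 V.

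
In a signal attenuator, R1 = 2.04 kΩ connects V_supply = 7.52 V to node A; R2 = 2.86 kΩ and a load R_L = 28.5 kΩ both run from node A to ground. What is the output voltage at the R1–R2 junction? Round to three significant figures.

V_out ≈ 4.21 V

R2 ‖ R_L = (2.86 × 28.5)/(2.86 + 28.5) = 2.599 kΩ.
Then V_out = V_supply · R2'/(R1 + R2') = 7.52 × 2.599/4.639 = 4.213 V.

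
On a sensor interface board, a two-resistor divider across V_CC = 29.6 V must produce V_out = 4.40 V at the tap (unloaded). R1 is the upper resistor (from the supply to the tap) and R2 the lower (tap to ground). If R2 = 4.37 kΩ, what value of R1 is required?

R1 ≈ 25.0 kΩ

Required fraction k = V_out/V_CC = 0.1486.
R1 = R2·(1/k − 1) = 4.37 × 5.727 = 25.03 kΩ.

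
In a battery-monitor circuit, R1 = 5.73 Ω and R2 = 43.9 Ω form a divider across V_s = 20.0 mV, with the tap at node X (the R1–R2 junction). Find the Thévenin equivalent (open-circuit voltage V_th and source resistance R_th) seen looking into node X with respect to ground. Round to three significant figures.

V_th ≈ 17.7 mV, R_th ≈ 5.07 Ω

With X open, the divider is unloaded: V_th = 20.0 × 43.9/49.63 = 17.69 mV.
Zeroing V_s shorts the top of R1 to ground, so R_th = R1 ‖ R2 = 5.068 Ω.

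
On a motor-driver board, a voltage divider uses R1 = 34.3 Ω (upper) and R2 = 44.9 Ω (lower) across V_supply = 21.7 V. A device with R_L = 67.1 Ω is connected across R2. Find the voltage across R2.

V_out ≈ 9.54 V

First combine the lower leg with the load: R2 ‖ R_L = 26.90 Ω.
Voltage divider with the loaded lower leg: V_out = 21.7 × 26.90/(34.3 + 26.90) = 21.7 × 0.4395 = 9.538 V.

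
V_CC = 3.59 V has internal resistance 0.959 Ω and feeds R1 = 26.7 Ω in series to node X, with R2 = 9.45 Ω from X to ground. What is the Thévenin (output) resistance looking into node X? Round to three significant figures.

R1' = 0.959 + 26.7 = 27.66 Ω (source resistance + R1).
Looking into X with the source shorted: R_th = R1'·R2/(R1'+R2) = 27.66 × 9.45/37.11 = 7.044 Ω.

R_th ≈ 7.04 Ω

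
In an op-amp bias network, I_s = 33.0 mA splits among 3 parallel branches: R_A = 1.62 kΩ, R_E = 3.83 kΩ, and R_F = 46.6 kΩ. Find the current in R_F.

I ≈ 0.787 mA

Total conductance ΣG = 1/1.62 + 1/3.83 + 1/46.6 = 0.8998 (units of 1/kΩ).
Current divider: I(R_F) = I_s · G_k/ΣG = 33.0 × (0.02146/0.8998) = 33.0 × 0.02385 = 0.7870 mA.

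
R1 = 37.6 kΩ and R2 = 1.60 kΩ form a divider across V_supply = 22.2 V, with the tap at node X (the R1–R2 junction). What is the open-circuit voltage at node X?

V_th ≈ 0.906 V

With X open, the divider is unloaded: V_th = 22.2 × 1.60/39.20 = 0.9061 V.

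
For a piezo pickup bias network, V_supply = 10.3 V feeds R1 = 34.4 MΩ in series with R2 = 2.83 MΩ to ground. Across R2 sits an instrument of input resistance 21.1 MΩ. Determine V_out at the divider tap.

V_out ≈ 0.697 V

R2 ‖ R_L = (2.83 × 21.1)/(2.83 + 21.1) = 2.495 MΩ.
Now apply the divider: V_out = 10.3 × 0.06763 = 0.6966 V.
(Unloaded it would be 0.783 V; the load pulls it down.)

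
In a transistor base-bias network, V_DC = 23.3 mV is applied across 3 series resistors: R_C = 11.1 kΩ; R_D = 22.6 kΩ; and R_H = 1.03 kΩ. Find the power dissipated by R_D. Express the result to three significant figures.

P ≈ 10.2 nW

ΣR = 34.73 kΩ → I = 23.3/34.73 = 0.6709 µA.
P(R_D) = I²·R_D = (0.6709)² × 22.6 = 10.17 nW.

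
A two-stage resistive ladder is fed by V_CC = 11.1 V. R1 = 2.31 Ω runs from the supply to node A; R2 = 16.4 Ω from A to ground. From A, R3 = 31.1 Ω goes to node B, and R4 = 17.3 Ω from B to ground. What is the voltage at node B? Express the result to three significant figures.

V_B ≈ 3.34 V

The second stage (R3 + R4 = 48.40 Ω) loads node A in parallel with R2.
R2 ‖ (R3+R4) = 12.25 Ω.
First divider: V_A = V_CC · 12.25/(2.31 + 12.25) = 9.339 V.
Then the unloaded second divider: V_B = V_A × R4/(R3+R4) = 9.339 × 0.3574 = 3.338 V.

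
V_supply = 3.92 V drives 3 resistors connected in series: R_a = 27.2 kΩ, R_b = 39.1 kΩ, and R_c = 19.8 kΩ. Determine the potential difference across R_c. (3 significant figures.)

ΣR = 27.2 + 39.1 + 19.8 = 86.10 kΩ.
V = V_supply · R/ΣR = 3.92 × 0.2300 = 0.9015 V.

V ≈ 0.901 V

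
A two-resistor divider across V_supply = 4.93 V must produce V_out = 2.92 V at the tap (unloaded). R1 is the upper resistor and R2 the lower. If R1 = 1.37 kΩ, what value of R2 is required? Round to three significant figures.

The divider ratio is R2/(R1+R2) = 2.92/4.93 = 0.5923.
Rearranging, R2 = R1·k/(1−k) = 1.37 × 1.453 = 1.990 kΩ.

R2 ≈ 1.99 kΩ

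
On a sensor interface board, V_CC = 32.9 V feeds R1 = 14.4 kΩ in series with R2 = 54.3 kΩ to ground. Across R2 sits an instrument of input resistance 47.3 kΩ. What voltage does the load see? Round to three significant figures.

V_out ≈ 21.0 V

The load sits in parallel with R2, giving an effective lower resistance R2' = R2·R_L/(R2+R_L) = 25.28 kΩ.
Then V_out = V_CC · R2'/(R1 + R2') = 32.9 × 25.28/39.68 = 20.96 V.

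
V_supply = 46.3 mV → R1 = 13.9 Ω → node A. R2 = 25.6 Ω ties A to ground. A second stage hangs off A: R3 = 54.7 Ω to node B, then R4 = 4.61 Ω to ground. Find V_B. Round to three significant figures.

V_B ≈ 2.02 mV

Looking into the second stage from A: R3 + R4 = 59.31 Ω appears in parallel with R2.
Effective lower resistance at A: R2 ‖ 59.31 = 17.88 Ω.
V_A = 46.3 × 17.88/(13.9 + 17.88) = 26.05 mV.
Then the unloaded second divider: V_B = V_A × R4/(R3+R4) = 26.05 × 0.07773 = 2.025 mV.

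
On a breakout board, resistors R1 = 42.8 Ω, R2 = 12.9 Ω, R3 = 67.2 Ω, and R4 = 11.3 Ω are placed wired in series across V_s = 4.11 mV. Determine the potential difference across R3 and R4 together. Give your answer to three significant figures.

ΣR = 42.8 + 12.9 + 67.2 + 11.3 = 134.2 Ω.
R_{R3..R4} = 67.2 + 11.3 = 78.50 Ω.
V = V_s · R/ΣR = 4.11 × 0.5849 = 2.404 mV.

V ≈ 2.40 mV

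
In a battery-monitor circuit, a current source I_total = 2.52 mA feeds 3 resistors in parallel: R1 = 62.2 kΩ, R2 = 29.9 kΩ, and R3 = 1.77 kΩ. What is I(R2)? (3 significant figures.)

I ≈ 0.137 mA

ΣG = 1/62.2 + 1/29.9 + 1/1.77 = 0.6145.
By the current-divider rule, I = I_total · G_k/ΣG = 2.52 × 0.05443 = 0.1372 mA.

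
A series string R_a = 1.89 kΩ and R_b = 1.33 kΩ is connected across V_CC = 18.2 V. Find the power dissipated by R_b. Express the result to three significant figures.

The common current is I = 18.2/3.220 = 5.652 mA.
P(R_b) = I²·R_b = (5.652)² × 1.33 = 42.49 mW.

P ≈ 42.5 mW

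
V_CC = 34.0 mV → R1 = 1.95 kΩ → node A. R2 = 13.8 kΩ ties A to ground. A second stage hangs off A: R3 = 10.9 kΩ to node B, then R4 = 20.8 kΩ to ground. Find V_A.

Node A sees R2 in parallel with the series input of stage 2, R3 + R4 = 31.70 kΩ.
R2 ‖ (R3+R4) = 9.615 kΩ.
First divider: V_A = V_CC · 9.615/(1.95 + 9.615) = 28.27 mV.

V_A ≈ 28.3 mV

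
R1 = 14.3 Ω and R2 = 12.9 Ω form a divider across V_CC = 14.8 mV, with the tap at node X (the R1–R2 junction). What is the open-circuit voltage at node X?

V_th ≈ 7.02 mV

V_th is the unloaded tap voltage: V_CC · R2/(R1+R2) = 14.8 × 0.4743 = 7.019 mV.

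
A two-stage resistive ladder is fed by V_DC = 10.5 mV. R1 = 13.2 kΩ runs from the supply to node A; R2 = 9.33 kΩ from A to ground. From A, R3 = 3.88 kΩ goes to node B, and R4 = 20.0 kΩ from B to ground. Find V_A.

Node A sees R2 in parallel with the series input of stage 2, R3 + R4 = 23.88 kΩ.
Effective lower resistance at A: R2 ‖ 23.88 = 6.709 kΩ.
V_A = 10.5 × 6.709/(13.2 + 6.709) = 3.538 mV.

V_A ≈ 3.54 mV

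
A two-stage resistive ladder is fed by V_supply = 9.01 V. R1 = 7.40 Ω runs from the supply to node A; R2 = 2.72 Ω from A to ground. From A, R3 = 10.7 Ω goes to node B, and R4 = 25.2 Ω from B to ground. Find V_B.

Looking into the second stage from A: R3 + R4 = 35.90 Ω appears in parallel with R2.
R2 ‖ (R3+R4) = 2.528 Ω.
So V_A = 9.01 × 0.2547 = 2.295 V.
Stage 2 is unloaded, so V_B = V_A · R4/(R3+R4) = 2.295 × 25.2/35.90 = 1.611 V.

V_B ≈ 1.61 V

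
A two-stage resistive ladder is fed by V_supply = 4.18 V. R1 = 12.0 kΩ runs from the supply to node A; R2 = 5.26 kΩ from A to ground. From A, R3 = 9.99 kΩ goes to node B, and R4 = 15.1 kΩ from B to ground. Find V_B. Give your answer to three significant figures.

V_B ≈ 0.669 V

Looking into the second stage from A: R3 + R4 = 25.09 kΩ appears in parallel with R2.
R2 ‖ (R3+R4) = 4.348 kΩ.
First divider: V_A = V_supply · 4.348/(12.0 + 4.348) = 1.112 V.
Stage 2 is unloaded, so V_B = V_A · R4/(R3+R4) = 1.112 × 15.1/25.09 = 0.6691 V.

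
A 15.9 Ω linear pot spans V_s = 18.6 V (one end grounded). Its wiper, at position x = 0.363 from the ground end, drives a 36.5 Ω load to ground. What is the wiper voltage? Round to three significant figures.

Split the track: R_lower = x·R_p = 5.772 Ω, R_upper = (1−x)·R_p = 10.13 Ω.
R_L loads the lower segment: effective lower R = 4.984 Ω.
Loaded-divider output: V_out = 18.6 × 0.3298 = 6.134 V.
(Unloaded: V_out = x·V_s = 6.75 V.)

V_out ≈ 6.13 V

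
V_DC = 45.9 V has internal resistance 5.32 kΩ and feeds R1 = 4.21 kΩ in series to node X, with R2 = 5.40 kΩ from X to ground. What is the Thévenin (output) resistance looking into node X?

R1' = 5.32 + 4.21 = 9.530 kΩ (source resistance + R1).
With V_DC suppressed (replaced by a short), R_th = R1' ‖ R2 = (9.530 × 5.40)/(9.530 + 5.40) = 3.447 kΩ.

R_th ≈ 3.45 kΩ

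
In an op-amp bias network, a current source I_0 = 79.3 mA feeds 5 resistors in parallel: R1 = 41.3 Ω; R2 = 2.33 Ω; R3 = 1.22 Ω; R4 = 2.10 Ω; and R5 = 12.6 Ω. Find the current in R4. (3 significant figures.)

I ≈ 20.7 mA

Total conductance ΣG = 1/41.3 + 1/2.33 + 1/1.22 + 1/2.10 + 1/12.6 = 1.829 (units of 1/Ω).
By the current-divider rule, I = I_0 · G_k/ΣG = 79.3 × 0.2604 = 20.65 mA.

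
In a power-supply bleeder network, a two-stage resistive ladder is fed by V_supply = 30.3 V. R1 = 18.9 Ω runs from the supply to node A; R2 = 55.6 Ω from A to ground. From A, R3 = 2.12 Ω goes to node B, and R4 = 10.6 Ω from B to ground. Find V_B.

The second stage (R3 + R4 = 12.72 Ω) loads node A in parallel with R2.
R2 ‖ (R3+R4) = 10.35 Ω.
So V_A = 30.3 × 0.3539 = 10.72 V.
Stage 2 is unloaded, so V_B = V_A · R4/(R3+R4) = 10.72 × 10.6/12.72 = 8.936 V.

V_B ≈ 8.94 V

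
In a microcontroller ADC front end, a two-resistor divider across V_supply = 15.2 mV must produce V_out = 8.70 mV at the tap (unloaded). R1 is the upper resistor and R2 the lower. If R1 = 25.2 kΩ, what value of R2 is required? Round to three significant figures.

Required fraction k = V_out/V_supply = 0.5724.
Rearranging, R2 = R1·k/(1−k) = 25.2 × 1.338 = 33.73 kΩ.

R2 ≈ 33.7 kΩ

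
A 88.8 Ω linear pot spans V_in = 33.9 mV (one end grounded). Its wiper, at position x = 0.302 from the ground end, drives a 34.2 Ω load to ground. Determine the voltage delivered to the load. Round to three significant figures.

Split the track: R_lower = x·R_p = 26.82 Ω, R_upper = (1−x)·R_p = 61.98 Ω.
Lower segment in parallel with the load: 26.82 ‖ 34.2 = 15.03 Ω.
Loaded-divider output: V_out = 33.9 × 0.1952 = 6.616 mV.
(Unloaded: V_out = x·V_in = 10.2 mV.)

V_out ≈ 6.62 mV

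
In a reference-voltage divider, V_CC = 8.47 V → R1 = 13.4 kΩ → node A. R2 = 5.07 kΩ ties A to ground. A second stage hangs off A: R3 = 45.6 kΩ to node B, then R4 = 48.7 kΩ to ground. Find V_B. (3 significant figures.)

V_B ≈ 1.16 V

The second stage (R3 + R4 = 94.30 kΩ) loads node A in parallel with R2.
Effective lower resistance at A: R2 ‖ 94.30 = 4.811 kΩ.
So V_A = 8.47 × 0.2642 = 2.238 V.
Stage 2 is unloaded, so V_B = V_A · R4/(R3+R4) = 2.238 × 48.7/94.30 = 1.156 V.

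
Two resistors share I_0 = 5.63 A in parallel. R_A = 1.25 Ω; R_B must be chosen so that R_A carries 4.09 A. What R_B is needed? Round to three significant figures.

R_B ≈ 3.32 Ω

Two-branch current divider: I_A = I_0 · R_B/(R_A + R_B).
With f = 0.7265, R_B = R_A · f/(1−f) = 1.25 × 2.656 = 3.320 Ω.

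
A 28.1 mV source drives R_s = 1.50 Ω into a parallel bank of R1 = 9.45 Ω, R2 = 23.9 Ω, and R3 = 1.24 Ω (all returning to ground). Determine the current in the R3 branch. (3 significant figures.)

I ≈ 9.32 mA

Equivalent of the parallel group: R_p = 1.048 Ω.
V_A = 28.1 × 1.048/2.548 = 11.56 mV.
I(R3) = V_A / R3 = 11.56/1.24 = 9.321 mA.
(Equivalently: I_total = 11.03 mA, then current-divider fraction G_k/ΣG = 0.8452.)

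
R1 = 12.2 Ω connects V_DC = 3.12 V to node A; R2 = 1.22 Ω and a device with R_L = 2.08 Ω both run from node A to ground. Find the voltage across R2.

V_out ≈ 0.185 V

First combine the lower leg with the load: R2 ‖ R_L = 0.7690 Ω.
Voltage divider with the loaded lower leg: V_out = 3.12 × 0.7690/(12.2 + 0.7690) = 3.12 × 0.05929 = 0.1850 V.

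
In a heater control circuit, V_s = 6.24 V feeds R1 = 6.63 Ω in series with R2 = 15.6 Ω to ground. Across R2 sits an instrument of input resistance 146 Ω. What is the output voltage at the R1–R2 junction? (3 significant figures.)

The load sits in parallel with R2, giving an effective lower resistance R2' = R2·R_L/(R2+R_L) = 14.09 Ω.
Then V_out = V_s · R2'/(R1 + R2') = 6.24 × 14.09/20.72 = 4.244 V.
(Unloaded it would be 4.38 V; the load pulls it down.)

V_out ≈ 4.24 V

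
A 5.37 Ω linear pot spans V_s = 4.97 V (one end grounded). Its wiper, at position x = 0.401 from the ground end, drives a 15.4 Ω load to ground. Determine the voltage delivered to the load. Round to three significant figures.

V_out ≈ 1.84 V

The pot divides into 3.217 Ω above the wiper and 2.153 Ω below.
R_L loads the lower segment: effective lower R = 1.889 Ω.
Then V_out = V_s · 1.889/(3.217 + 1.889) = 1.839 V.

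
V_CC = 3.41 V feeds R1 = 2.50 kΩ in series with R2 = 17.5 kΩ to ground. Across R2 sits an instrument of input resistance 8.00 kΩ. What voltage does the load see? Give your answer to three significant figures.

The load sits in parallel with R2, giving an effective lower resistance R2' = R2·R_L/(R2+R_L) = 5.490 kΩ.
Voltage divider with the loaded lower leg: V_out = 3.41 × 5.490/(2.50 + 5.490) = 3.41 × 0.6871 = 2.343 V.

V_out ≈ 2.34 V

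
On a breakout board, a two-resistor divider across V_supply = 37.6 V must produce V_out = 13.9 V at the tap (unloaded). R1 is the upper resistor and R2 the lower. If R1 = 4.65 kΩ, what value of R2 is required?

R2 ≈ 2.73 kΩ

V_out/V_supply = R2/(R1+R2) = 0.3697.
So R2 = R1 · V_out/(V_supply − V_out) = 4.65 × 13.9/(37.6 − 13.9) = 4.65 × 0.5865 = 2.727 kΩ.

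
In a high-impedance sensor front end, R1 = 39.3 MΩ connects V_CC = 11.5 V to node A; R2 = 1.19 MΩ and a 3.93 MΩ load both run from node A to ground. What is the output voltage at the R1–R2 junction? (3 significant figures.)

R2 ‖ R_L = (1.19 × 3.93)/(1.19 + 3.93) = 0.9134 MΩ.
Then V_out = V_CC · R2'/(R1 + R2') = 11.5 × 0.9134/40.21 = 0.2612 V.
(Unloaded it would be 0.338 V; the load pulls it down.)

V_out ≈ 0.261 V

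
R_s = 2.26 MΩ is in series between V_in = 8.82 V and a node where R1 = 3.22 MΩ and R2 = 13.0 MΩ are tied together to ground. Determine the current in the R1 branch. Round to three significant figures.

I ≈ 1.46 µA

Parallel bank: R_p = 1/(1/3.22 + 1/13.0) = 2.581 MΩ.
Node voltage V_A = V_in · R_p/(R_s + R_p) = 8.82 × 0.5331 = 4.702 V.
I(R1) = V_A / R1 = 4.702/3.22 = 1.460 µA.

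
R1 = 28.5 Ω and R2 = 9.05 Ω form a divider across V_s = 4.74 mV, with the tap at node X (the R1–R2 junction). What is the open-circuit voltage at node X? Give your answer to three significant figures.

Open-circuit (no load on X): V_th = V_s · R2/(R1 + R2) = 4.74 × 9.05/(28.50 + 9.05) = 1.142 mV.

V_th ≈ 1.14 mV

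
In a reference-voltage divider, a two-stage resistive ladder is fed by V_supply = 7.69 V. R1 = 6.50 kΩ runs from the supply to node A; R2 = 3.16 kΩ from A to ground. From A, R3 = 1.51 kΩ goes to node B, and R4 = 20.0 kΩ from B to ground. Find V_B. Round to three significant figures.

V_B ≈ 2.13 V

Looking into the second stage from A: R3 + R4 = 21.51 kΩ appears in parallel with R2.
Effective lower resistance at A: R2 ‖ 21.51 = 2.755 kΩ.
So V_A = 7.69 × 0.2977 = 2.289 V.
V_B = V_A × 0.9298 = 2.129 V.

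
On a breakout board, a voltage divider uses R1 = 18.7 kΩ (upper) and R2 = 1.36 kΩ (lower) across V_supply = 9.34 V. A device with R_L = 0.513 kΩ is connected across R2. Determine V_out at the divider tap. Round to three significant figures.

V_out ≈ 0.182 V

First combine the lower leg with the load: R2 ‖ R_L = 0.3725 kΩ.
Voltage divider with the loaded lower leg: V_out = 9.34 × 0.3725/(18.7 + 0.3725) = 9.34 × 0.01953 = 0.1824 V.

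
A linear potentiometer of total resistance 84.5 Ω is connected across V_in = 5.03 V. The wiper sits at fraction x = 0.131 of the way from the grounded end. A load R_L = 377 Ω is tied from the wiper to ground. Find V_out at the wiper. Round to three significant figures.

V_out ≈ 0.643 V

Split the track: R_lower = x·R_p = 11.07 Ω, R_upper = (1−x)·R_p = 73.43 Ω.
(x·R_p) ‖ R_L = 10.75 Ω.
Loaded-divider output: V_out = 5.03 × 0.1277 = 0.6425 V.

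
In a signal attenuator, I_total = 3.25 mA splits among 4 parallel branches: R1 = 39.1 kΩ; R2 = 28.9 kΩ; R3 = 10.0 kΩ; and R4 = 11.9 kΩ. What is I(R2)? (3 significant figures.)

Total conductance ΣG = 1/39.1 + 1/28.9 + 1/10.0 + 1/11.9 = 0.2442 (units of 1/kΩ).
R2 takes the fraction G_k/ΣG = 0.03460/0.2442 = 0.1417, so I = 3.25 × 0.1417 = 0.4605 mA.

I ≈ 0.460 mA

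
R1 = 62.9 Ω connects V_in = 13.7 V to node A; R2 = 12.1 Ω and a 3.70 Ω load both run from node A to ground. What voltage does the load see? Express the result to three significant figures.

V_out ≈ 0.591 V

The load sits in parallel with R2, giving an effective lower resistance R2' = R2·R_L/(R2+R_L) = 2.834 Ω.
Then V_out = V_in · R2'/(R1 + R2') = 13.7 × 2.834/65.73 = 0.5906 V.
(Unloaded it would be 2.21 V; the load pulls it down.)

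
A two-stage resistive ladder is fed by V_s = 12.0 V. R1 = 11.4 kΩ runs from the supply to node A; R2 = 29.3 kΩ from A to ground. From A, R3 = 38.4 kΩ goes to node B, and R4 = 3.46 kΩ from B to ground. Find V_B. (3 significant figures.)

Looking into the second stage from A: R3 + R4 = 41.86 kΩ appears in parallel with R2.
R2 ‖ (R3+R4) = 17.24 kΩ.
So V_A = 12.0 × 0.6019 = 7.223 V.
Stage 2 is unloaded, so V_B = V_A · R4/(R3+R4) = 7.223 × 3.46/41.86 = 0.5970 V.

V_B ≈ 0.597 V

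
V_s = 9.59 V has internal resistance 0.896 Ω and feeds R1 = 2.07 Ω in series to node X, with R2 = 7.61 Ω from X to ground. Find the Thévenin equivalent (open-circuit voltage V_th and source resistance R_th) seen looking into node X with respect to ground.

R1' = 0.896 + 2.07 = 2.966 Ω (source resistance + R1).
V_th is the unloaded tap voltage: V_s · R2/(R1'+R2) = 9.59 × 0.7196 = 6.901 V.
With V_s suppressed (replaced by a short), R_th = R1' ‖ R2 = (2.966 × 7.61)/(2.966 + 7.61) = 2.134 Ω.

V_th ≈ 6.90 V, R_th ≈ 2.13 Ω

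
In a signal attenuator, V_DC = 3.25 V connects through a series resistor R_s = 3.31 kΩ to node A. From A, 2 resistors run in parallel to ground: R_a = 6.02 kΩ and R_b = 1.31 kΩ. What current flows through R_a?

Equivalent of the parallel group: R_p = 1.076 kΩ.
V_A = 3.25 × 1.076/4.386 = 0.7972 V.
Branch current I = V_A/R_a = 0.7972/6.02 = 0.1324 mA.

I ≈ 0.132 mA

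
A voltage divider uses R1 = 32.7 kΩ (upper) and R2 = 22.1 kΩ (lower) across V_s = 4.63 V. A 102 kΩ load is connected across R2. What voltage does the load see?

V_out ≈ 1.65 V

R2 ‖ R_L = (22.1 × 102)/(22.1 + 102) = 18.16 kΩ.
Then V_out = V_s · R2'/(R1 + R2') = 4.63 × 18.16/50.86 = 1.653 V.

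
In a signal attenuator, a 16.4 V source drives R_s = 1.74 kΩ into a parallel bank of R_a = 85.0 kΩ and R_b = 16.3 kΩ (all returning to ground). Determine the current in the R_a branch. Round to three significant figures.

Combine the parallel branches: R_p = (1/85.0 + 1/16.3)⁻¹ = 13.68 kΩ.
V_A = 16.4 × 13.68/15.42 = 14.55 V.
I(R_a) = V_A / R_a = 14.55/85.0 = 0.1712 mA.

I ≈ 0.171 mA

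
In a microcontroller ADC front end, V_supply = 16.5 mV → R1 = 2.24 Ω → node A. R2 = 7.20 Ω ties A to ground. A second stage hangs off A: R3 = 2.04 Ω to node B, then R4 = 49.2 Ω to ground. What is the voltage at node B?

Node A sees R2 in parallel with the series input of stage 2, R3 + R4 = 51.24 Ω.
Effective lower resistance at A: R2 ‖ 51.24 = 6.313 Ω.
So V_A = 16.5 × 0.7381 = 12.18 mV.
Then the unloaded second divider: V_B = V_A × R4/(R3+R4) = 12.18 × 0.9602 = 11.69 mV.

V_B ≈ 11.7 mV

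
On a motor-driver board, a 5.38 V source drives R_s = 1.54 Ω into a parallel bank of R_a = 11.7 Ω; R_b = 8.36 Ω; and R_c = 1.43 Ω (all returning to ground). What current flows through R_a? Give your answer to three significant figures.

I ≈ 0.192 A

Equivalent of the parallel group: R_p = 1.106 Ω.
V_A by voltage divider: V_A = 5.38 × 1.106/(1.54 + 1.106) = 2.248 V.
Branch current I = V_A/R_a = 2.248/11.7 = 0.1922 A.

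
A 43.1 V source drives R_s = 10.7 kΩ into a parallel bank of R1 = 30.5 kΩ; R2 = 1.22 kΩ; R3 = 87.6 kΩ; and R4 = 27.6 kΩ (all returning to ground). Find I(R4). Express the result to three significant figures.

I ≈ 0.147 mA

Combine the parallel branches: R_p = (1/30.5 + 1/1.22 + 1/87.6 + 1/27.6)⁻¹ = 1.111 kΩ.
V_A = 43.1 × 1.111/11.81 = 4.054 V.
Branch current I = V_A/R4 = 4.054/27.6 = 0.1469 mA.
(Equivalently: I_total = 3.649 mA, then current-divider fraction G_k/ΣG = 0.04025.)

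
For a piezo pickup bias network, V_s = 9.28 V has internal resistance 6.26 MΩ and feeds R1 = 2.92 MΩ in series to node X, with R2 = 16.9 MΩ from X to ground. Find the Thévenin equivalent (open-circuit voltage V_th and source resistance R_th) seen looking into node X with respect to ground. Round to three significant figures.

V_th ≈ 6.01 V, R_th ≈ 5.95 MΩ

R1' = 6.26 + 2.92 = 9.180 MΩ (source resistance + R1).
V_th is the unloaded tap voltage: V_s · R2/(R1'+R2) = 9.28 × 0.6480 = 6.013 V.
Zeroing V_s shorts the top of R1' to ground, so R_th = R1' ‖ R2 = 5.949 MΩ.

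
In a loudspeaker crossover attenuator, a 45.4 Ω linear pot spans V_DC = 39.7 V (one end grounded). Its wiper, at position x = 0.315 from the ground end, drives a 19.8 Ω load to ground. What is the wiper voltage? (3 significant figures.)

V_out ≈ 8.37 V

Lower segment x·R_p = 14.30 Ω; upper segment (1−x)·R_p = 31.10 Ω.
(x·R_p) ‖ R_L = 8.304 Ω.
V_out = 39.7 × 8.304/(31.10 + 8.304) = 8.366 V.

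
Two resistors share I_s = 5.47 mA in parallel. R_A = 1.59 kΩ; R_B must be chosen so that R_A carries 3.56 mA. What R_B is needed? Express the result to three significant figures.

The fraction through R_A equals R_B/(R_A+R_B).
3.56/5.47 = R_B/(R_A + R_B) → R_B = R_A · (0.6508)/(1 − 0.6508) = 1.59 × 1.864 = 2.964 kΩ.

R_B ≈ 2.96 kΩ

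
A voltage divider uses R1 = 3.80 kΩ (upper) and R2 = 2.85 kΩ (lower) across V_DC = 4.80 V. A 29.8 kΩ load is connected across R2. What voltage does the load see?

V_out ≈ 1.95 V

R2 ‖ R_L = (2.85 × 29.8)/(2.85 + 29.8) = 2.601 kΩ.
Then V_out = V_DC · R2'/(R1 + R2') = 4.80 × 2.601/6.401 = 1.951 V.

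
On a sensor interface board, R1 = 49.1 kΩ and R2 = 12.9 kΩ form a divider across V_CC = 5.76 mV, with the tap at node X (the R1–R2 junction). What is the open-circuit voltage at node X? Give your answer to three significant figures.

V_th ≈ 1.20 mV

Open-circuit (no load on X): V_th = V_CC · R2/(R1 + R2) = 5.76 × 12.9/(49.10 + 12.9) = 1.198 mV.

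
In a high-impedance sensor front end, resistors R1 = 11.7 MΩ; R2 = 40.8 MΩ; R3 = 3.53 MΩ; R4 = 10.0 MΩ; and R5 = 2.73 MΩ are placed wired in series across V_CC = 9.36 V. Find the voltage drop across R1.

V ≈ 1.59 V

ΣR = 11.7 + 40.8 + 3.53 + 10.0 + 2.73 = 68.76 MΩ.
By the voltage-divider rule, V = 9.36 × 11.70/68.76 = 1.593 V.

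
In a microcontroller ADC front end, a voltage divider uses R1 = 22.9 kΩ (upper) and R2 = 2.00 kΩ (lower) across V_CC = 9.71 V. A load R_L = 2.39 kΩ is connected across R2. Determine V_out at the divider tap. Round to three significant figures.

V_out ≈ 0.441 V

The load sits in parallel with R2, giving an effective lower resistance R2' = R2·R_L/(R2+R_L) = 1.089 kΩ.
Now apply the divider: V_out = 9.71 × 0.04539 = 0.4407 V.
(Unloaded it would be 0.780 V; the load pulls it down.)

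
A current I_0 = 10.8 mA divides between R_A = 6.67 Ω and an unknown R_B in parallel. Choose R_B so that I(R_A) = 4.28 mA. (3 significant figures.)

R_B ≈ 4.38 Ω

In a two-way split, I_A/I_0 = R_B/(R_A + R_B).
4.28/10.8 = R_B/(R_A + R_B) → R_B = R_A · (0.3963)/(1 − 0.3963) = 6.67 × 0.6564 = 4.378 Ω.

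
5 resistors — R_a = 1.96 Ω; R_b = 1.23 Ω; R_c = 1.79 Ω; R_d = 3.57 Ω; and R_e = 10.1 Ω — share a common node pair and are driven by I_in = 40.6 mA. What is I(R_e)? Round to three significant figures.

I ≈ 1.78 mA

ΣG = 1/1.96 + 1/1.23 + 1/1.79 + 1/3.57 + 1/10.1 = 2.261.
R_e takes the fraction G_k/ΣG = 0.09901/2.261 = 0.04379, so I = 40.6 × 0.04379 = 1.778 mA.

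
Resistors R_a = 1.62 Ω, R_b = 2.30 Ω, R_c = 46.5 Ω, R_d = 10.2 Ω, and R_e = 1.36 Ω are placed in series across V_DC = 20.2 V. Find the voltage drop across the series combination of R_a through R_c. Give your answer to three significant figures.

V ≈ 16.4 V

ΣR = 1.62 + 2.30 + 46.5 + 10.2 + 1.36 = 61.98 Ω.
R_{R_a..R_c} = 1.62 + 2.30 + 46.5 = 50.42 Ω.
Voltage divider: V = V_DC · (50.42 / 61.98) = 20.2 × 0.8135 = 16.43 V.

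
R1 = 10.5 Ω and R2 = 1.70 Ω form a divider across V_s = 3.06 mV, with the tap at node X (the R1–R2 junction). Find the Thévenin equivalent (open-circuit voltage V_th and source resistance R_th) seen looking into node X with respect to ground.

V_th is the unloaded tap voltage: V_s · R2/(R1+R2) = 3.06 × 0.1393 = 0.4264 mV.
Looking into X with the source shorted: R_th = R1·R2/(R1+R2) = 10.50 × 1.70/12.20 = 1.463 Ω.

V_th ≈ 0.426 mV, R_th ≈ 1.46 Ω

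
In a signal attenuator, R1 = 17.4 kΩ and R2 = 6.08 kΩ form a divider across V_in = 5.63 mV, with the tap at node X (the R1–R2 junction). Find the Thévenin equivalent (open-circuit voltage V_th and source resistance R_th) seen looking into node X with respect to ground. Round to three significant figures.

V_th ≈ 1.46 mV, R_th ≈ 4.51 kΩ

Open-circuit (no load on X): V_th = V_in · R2/(R1 + R2) = 5.63 × 6.08/(17.40 + 6.08) = 1.458 mV.
Zeroing V_in shorts the top of R1 to ground, so R_th = R1 ‖ R2 = 4.506 kΩ.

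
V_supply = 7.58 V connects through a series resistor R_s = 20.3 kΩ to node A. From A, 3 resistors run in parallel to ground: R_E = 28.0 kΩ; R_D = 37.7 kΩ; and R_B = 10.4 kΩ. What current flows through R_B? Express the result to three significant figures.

Parallel bank: R_p = 1/(1/28.0 + 1/37.7 + 1/10.4) = 6.313 kΩ.
V_A by voltage divider: V_A = 7.58 × 6.313/(20.3 + 6.313) = 1.798 V.
I(R_B) = V_A / R_B = 1.798/10.4 = 0.1729 mA.
(Equivalently: I_total = 0.2848 mA, then current-divider fraction G_k/ΣG = 0.6071.)

I ≈ 0.173 mA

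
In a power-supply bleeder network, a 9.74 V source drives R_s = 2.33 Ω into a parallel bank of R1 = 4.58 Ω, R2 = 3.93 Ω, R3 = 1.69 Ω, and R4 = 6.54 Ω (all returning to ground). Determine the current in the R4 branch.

Equivalent of the parallel group: R_p = 0.8214 Ω.
Node voltage V_A = V_in · R_p/(R_s + R_p) = 9.74 × 0.2606 = 2.539 V.
I(R4) = V_A / R4 = 2.539/6.54 = 0.3882 A.
(Check via current divider: I_total = 3.091 A; share G_k/ΣG = 0.1256 → same result.)

I ≈ 0.388 A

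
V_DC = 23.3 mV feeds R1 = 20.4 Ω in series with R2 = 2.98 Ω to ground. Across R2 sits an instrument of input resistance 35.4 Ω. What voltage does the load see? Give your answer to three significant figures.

V_out ≈ 2.77 mV

R2 ‖ R_L = (2.98 × 35.4)/(2.98 + 35.4) = 2.749 Ω.
Then V_out = V_DC · R2'/(R1 + R2') = 23.3 × 2.749/23.15 = 2.767 mV.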